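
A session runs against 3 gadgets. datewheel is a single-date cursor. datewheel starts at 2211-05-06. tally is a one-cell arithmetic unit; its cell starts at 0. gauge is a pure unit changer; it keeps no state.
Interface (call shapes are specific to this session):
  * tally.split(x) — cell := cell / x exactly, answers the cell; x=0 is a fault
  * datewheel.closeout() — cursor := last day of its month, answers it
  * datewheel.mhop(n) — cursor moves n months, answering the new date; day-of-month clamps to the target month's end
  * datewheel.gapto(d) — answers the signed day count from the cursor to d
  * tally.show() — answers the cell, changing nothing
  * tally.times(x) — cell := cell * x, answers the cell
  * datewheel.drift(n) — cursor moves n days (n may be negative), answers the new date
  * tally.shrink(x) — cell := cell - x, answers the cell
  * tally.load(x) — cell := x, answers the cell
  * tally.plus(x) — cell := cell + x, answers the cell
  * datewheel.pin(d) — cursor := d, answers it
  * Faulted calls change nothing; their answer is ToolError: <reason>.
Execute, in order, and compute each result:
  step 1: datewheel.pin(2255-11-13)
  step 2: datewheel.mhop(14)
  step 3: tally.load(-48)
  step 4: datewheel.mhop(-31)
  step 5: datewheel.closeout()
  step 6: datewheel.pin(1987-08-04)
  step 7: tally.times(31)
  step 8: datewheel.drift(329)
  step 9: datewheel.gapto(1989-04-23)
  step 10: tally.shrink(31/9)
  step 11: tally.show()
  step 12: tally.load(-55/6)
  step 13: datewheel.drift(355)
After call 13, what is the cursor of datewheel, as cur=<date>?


% datewheel.pin d: 2255-11-13
  2255-11-13
% datewheel.mhop n: 14
  2257-01-13
% tally.load x: -48
  -48
% datewheel.mhop n: -31
  2254-06-13
% datewheel.closeout
  2254-06-30
% datewheel.pin d: 1987-08-04
  1987-08-04
% tally.times x: 31
  -1488
% datewheel.drift n: 329
  1988-06-28
% datewheel.gapto d: 1989-04-23
  299
% tally.shrink x: 31/9
  -13423/9
% tally.show
  -13423/9
% tally.load x: -55/6
  -55/6
% datewheel.drift n: 355
  1989-06-18

Answer: cur=1989-06-18


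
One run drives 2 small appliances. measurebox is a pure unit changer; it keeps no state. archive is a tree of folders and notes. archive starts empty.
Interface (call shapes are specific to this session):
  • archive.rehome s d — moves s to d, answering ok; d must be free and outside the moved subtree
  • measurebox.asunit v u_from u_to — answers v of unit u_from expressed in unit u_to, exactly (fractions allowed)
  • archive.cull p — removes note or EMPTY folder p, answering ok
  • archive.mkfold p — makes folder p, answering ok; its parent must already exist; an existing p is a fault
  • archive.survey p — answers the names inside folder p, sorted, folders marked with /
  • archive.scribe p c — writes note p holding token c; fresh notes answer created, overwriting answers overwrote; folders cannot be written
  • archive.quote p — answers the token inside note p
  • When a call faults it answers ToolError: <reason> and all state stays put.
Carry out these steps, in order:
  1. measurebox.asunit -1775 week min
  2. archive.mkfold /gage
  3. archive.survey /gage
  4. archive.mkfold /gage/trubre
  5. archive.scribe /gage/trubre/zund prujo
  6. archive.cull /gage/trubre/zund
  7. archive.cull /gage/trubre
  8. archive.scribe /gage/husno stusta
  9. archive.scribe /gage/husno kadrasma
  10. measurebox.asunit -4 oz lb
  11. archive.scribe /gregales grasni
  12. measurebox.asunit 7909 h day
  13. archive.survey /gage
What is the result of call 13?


! 1. measurebox.asunit(v=-1775, u_from=week, u_to=min) ~> -17892000
! 2. archive.mkfold(p=/gage) ~> ok
! 3. archive.survey(p=/gage) ~> []
! 4. archive.mkfold(p=/gage/trubre) ~> ok
! 5. archive.scribe(p=/gage/trubre/zund, c=prujo) ~> created
! 6. archive.cull(p=/gage/trubre/zund) ~> ok
! 7. archive.cull(p=/gage/trubre) ~> ok
! 8. archive.scribe(p=/gage/husno, c=stusta) ~> created
! 9. archive.scribe(p=/gage/husno, c=kadrasma) ~> overwrote
! 10. measurebox.asunit(v=-4, u_from=oz, u_to=lb) ~> -1/4
! 11. archive.scribe(p=/gregales, c=grasni) ~> created
! 12. measurebox.asunit(v=7909, u_from=h, u_to=day) ~> 7909/24
! 13. archive.survey(p=/gage) ~> [husno]

Answer: [husno]


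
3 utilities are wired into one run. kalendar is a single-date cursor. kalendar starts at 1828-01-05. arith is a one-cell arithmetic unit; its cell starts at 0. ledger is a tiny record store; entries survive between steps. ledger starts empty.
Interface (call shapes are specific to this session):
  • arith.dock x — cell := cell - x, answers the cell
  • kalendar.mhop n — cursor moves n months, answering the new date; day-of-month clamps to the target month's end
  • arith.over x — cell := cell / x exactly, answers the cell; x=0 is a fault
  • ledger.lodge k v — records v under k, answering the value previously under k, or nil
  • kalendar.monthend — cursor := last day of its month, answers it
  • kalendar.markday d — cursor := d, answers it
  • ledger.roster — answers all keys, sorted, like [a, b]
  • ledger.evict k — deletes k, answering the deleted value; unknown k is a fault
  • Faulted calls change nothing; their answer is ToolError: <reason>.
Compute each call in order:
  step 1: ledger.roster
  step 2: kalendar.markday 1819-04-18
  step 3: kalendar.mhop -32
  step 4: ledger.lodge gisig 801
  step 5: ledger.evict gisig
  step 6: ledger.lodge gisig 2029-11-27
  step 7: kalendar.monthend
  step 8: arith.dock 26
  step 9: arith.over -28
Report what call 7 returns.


I use ledger.roster, yielding [].
Calling kalendar.markday with d=1819-04-18, which returns 1819-04-18.
Next I call kalendar.mhop with n=-32, and get 1816-08-18.
I invoke ledger.lodge with k=gisig, v=801, giving nil.
Calling ledger.evict with k=gisig, → 801.
I run ledger.lodge with k=gisig, v=2029-11-27, giving nil.
I call kalendar.monthend(), — result: 1816-08-31.
Now I run arith.dock with x=26, — result: -26.
I call arith.over with x=-28, yielding 13/14.

Answer: 1816-08-31


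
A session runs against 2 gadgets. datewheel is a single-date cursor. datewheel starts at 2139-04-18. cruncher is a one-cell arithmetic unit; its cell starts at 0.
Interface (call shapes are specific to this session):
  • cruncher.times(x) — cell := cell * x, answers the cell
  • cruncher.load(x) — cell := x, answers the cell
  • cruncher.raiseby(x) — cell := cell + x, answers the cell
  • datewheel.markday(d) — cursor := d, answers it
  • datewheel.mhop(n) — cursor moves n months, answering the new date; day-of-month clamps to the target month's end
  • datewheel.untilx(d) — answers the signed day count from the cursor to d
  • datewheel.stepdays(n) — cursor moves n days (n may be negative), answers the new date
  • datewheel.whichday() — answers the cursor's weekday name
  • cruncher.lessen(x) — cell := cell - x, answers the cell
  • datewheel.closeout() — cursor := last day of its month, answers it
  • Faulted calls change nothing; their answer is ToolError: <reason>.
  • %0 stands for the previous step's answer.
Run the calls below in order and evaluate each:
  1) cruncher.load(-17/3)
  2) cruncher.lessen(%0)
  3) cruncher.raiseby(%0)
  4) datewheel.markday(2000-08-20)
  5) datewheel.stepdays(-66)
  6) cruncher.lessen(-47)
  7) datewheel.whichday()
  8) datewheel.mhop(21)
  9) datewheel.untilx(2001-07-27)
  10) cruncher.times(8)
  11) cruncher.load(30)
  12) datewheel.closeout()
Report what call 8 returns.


Do: cruncher.load[x→-17/3]
See: -17/3
Do: cruncher.lessen[x→%0]
See: 0
Do: cruncher.raiseby[x→%0]
See: 0
Do: datewheel.markday[d→2000-08-20]
See: 2000-08-20
Do: datewheel.stepdays[n→-66]
See: 2000-06-15
Do: cruncher.lessen[x→-47]
See: 47
Do: datewheel.whichday[]
See: Thursday
Do: datewheel.mhop[n→21]
See: 2002-03-15
Do: datewheel.untilx[d→2001-07-27]
See: -231
Do: cruncher.times[x→8]
See: 376
Do: cruncher.load[x→30]
See: 30
Do: datewheel.closeout[]
See: 2002-03-31

Answer: 2002-03-15


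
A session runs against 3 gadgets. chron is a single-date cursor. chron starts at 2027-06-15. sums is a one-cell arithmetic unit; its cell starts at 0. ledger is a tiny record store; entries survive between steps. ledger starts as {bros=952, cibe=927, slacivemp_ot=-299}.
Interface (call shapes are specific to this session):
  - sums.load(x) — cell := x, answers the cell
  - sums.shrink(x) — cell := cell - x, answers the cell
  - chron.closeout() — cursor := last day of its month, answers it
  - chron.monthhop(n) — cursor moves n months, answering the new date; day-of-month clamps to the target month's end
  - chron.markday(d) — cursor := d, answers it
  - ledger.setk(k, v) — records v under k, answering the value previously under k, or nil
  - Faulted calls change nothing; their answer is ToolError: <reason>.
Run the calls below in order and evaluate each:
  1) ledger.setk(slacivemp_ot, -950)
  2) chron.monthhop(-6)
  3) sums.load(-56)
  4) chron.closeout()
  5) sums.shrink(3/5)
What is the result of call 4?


// ledger.setk(k: slacivemp_ot, v: -950) => -299
// chron.monthhop(n: -6) => 2026-12-15
// sums.load(x: -56) => -56
// chron.closeout() => 2026-12-31
// sums.shrink(x: 3/5) => -283/5

Answer: 2026-12-31


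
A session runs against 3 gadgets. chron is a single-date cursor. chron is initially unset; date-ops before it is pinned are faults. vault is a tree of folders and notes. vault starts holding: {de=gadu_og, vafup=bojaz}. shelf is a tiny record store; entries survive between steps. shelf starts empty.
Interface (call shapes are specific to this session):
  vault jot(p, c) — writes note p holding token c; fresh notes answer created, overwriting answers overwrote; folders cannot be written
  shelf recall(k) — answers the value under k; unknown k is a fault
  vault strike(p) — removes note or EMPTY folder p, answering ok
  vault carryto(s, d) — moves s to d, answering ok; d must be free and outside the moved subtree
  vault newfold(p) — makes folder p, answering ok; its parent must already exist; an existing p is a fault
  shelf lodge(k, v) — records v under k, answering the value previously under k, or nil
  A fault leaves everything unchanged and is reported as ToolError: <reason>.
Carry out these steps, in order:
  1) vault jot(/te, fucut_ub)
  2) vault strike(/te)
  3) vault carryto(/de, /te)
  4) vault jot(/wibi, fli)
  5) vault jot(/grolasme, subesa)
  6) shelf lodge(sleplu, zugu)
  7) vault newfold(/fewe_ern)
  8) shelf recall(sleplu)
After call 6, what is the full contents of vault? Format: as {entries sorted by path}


Answer: {grolasme=subesa, te=gadu_og, vafup=bojaz, wibi=fli}

Derivation:
→ vault jot(/te, fucut_ub)
← created
→ vault strike(/te)
← ok
→ vault carryto(/de, /te)
← ok
→ vault jot(/wibi, fli)
← created
→ vault jot(/grolasme, subesa)
← created
→ shelf lodge(sleplu, zugu)
← nil
→ vault newfold(/fewe_ern)
← ok
→ shelf recall(sleplu)
← zugu


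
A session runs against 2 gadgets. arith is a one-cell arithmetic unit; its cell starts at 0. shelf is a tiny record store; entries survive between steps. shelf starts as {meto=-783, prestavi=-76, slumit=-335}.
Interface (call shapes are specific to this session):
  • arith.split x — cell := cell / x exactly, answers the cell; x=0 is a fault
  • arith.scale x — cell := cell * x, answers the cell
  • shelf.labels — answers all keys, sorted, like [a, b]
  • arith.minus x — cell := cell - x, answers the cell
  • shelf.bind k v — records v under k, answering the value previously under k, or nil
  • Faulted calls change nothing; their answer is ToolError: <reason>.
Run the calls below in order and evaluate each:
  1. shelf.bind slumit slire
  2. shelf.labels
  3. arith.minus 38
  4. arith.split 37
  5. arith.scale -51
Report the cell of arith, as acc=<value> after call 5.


Answer: acc=1938/37

Derivation:
Using bind(slumit, slire), yielding -335.
Then labels, and observe [meto, prestavi, slumit].
I call minus(38), giving -38.
I run split(37), yielding -38/37.
I invoke scale(-51), and get 1938/37.


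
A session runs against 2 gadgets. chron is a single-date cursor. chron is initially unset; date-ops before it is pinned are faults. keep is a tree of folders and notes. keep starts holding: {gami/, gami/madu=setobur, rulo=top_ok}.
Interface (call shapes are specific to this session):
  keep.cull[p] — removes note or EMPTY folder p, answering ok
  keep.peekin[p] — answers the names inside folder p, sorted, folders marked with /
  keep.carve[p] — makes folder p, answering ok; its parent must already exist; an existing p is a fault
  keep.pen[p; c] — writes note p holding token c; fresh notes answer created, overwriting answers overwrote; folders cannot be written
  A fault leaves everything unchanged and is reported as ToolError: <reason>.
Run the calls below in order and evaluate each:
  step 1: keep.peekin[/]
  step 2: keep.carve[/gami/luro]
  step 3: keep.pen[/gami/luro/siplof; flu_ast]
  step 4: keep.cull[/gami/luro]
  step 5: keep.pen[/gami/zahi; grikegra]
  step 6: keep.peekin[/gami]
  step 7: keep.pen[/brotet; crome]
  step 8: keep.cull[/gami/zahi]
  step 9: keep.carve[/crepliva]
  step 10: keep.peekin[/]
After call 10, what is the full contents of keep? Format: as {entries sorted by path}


I try keep.peekin passing p='/': [gami/, rulo].
I call keep.carve passing p='/gami/luro', yielding ok.
I invoke keep.pen passing p='/gami/luro/siplof', c='flu_ast', yielding created.
I use keep.cull passing p='/gami/luro', giving ToolError: not empty.
Using keep.pen passing p='/gami/zahi', c='grikegra', which returns created.
I use keep.peekin passing p='/gami', — result: [luro/, madu, zahi].
Invoking keep.pen passing p='/brotet', c='crome', → created.
Then keep.cull passing p='/gami/zahi', which returns ok.
Invoking keep.carve passing p='/crepliva', and see ok.
Calling keep.peekin passing p='/', giving [brotet, crepliva/, gami/, rulo].

Answer: {brotet=crome, crepliva/, gami/, gami/luro/, gami/luro/siplof=flu_ast, gami/madu=setobur, rulo=top_ok}


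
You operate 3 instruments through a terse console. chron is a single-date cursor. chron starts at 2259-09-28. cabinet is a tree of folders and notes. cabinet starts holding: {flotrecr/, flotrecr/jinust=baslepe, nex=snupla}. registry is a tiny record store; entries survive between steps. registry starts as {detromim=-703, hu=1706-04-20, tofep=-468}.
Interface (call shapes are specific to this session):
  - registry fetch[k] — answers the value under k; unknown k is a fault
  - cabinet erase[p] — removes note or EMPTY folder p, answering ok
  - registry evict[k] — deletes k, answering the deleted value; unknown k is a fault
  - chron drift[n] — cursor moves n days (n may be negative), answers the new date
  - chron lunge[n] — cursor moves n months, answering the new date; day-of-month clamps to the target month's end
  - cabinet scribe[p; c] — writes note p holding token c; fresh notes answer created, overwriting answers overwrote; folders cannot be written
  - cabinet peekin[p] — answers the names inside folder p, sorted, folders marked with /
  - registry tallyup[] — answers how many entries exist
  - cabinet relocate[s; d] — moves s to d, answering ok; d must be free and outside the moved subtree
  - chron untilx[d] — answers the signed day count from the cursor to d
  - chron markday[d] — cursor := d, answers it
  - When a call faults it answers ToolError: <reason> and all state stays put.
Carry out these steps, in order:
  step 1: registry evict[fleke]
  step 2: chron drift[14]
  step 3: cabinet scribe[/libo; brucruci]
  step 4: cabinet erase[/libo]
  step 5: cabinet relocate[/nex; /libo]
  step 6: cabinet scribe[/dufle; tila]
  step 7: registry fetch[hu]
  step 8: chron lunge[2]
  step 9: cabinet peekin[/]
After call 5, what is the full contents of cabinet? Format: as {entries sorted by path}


>>> registry evict k='fleke'
[out] ToolError: no such key fleke
>>> chron drift n='14'
[out] 2259-10-12
>>> cabinet scribe p='/libo' c='brucruci'
[out] created
>>> cabinet erase p='/libo'
[out] ok
>>> cabinet relocate s='/nex' d='/libo'
[out] ok
>>> cabinet scribe p='/dufle' c='tila'
[out] created
>>> registry fetch k='hu'
[out] 1706-04-20
>>> chron lunge n='2'
[out] 2259-12-12
>>> cabinet peekin p='/'
[out] [dufle, flotrecr/, libo]

Answer: {flotrecr/, flotrecr/jinust=baslepe, libo=snupla}


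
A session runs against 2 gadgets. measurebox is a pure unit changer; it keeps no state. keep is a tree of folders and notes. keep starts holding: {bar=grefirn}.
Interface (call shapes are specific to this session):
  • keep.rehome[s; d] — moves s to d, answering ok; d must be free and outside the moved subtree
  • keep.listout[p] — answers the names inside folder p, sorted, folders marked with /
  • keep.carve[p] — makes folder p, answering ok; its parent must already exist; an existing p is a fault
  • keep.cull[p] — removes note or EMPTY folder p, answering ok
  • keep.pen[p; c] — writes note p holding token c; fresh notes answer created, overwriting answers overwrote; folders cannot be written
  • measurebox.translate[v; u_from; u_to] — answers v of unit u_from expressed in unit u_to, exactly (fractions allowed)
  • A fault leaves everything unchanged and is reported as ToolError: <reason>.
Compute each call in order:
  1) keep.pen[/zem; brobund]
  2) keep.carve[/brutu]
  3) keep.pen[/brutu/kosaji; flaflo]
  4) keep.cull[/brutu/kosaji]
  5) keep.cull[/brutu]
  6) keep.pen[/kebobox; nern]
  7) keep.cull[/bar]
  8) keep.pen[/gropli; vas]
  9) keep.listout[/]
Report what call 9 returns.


Next I call pen passing p='/zem', c='brobund', — result: created.
Then carve passing p='/brutu', giving ok.
Using pen passing p='/brutu/kosaji', c='flaflo', and observe created.
Invoking cull passing p='/brutu/kosaji', and see ok.
Now I run cull passing p='/brutu', and get ok.
I try pen passing p='/kebobox', c='nern', → created.
Calling cull passing p='/bar', which returns ok.
I invoke pen passing p='/gropli', c='vas', yielding created.
Then listout passing p='/': [gropli, kebobox, zem].

Answer: [gropli, kebobox, zem]


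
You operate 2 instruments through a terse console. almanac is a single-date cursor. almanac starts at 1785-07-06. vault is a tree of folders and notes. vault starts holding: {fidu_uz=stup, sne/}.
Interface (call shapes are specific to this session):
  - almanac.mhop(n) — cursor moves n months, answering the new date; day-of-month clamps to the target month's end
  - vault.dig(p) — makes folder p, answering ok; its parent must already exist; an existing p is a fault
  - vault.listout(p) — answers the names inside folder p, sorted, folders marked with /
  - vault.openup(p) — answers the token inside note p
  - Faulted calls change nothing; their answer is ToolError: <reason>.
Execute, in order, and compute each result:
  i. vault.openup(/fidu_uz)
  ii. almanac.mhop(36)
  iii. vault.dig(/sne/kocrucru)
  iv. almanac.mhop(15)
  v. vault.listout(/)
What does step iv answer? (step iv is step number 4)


>> vault.openup(p=/fidu_uz)
<< stup
>> almanac.mhop(n=36)
<< 1788-07-06
>> vault.dig(p=/sne/kocrucru)
<< ok
>> almanac.mhop(n=15)
<< 1789-10-06
>> vault.listout(p=/)
<< [fidu_uz, sne/]

Answer: 1789-10-06


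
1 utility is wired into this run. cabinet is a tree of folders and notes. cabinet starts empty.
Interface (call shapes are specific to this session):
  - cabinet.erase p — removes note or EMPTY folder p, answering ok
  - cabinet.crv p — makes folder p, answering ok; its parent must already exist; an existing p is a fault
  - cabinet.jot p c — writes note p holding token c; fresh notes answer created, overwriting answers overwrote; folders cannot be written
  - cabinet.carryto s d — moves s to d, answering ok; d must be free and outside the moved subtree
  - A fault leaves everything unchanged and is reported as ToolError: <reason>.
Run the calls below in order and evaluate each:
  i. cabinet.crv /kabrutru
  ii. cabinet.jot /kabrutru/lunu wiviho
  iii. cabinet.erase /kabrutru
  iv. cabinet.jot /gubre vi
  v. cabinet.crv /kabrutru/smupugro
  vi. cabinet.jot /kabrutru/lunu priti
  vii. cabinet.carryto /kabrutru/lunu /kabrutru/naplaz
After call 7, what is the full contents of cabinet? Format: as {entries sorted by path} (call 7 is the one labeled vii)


$ crv p: /kabrutru
:: ok
$ jot p: /kabrutru/lunu c: wiviho
:: created
$ erase p: /kabrutru
:: ToolError: not empty
$ jot p: /gubre c: vi
:: created
$ crv p: /kabrutru/smupugro
:: ok
$ jot p: /kabrutru/lunu c: priti
:: overwrote
$ carryto s: /kabrutru/lunu d: /kabrutru/naplaz
:: ok

Answer: {gubre=vi, kabrutru/, kabrutru/naplaz=priti, kabrutru/smupugro/}


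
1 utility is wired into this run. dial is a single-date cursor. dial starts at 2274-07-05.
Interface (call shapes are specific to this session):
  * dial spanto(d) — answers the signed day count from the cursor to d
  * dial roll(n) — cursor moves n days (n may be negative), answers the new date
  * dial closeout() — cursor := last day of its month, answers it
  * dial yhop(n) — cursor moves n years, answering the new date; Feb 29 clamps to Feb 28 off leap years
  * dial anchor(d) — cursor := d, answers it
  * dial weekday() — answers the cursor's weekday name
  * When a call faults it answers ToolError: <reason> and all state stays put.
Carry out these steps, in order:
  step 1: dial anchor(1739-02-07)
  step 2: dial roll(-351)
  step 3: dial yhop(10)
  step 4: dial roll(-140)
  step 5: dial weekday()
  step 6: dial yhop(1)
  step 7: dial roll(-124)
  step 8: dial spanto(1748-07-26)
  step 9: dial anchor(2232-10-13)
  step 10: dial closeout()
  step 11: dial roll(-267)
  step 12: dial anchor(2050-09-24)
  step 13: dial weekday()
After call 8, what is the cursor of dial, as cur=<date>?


Answer: cur=1748-06-02

Derivation:
Now I run dial anchor passing d=1739-02-07, and get 1739-02-07.
I try dial roll passing n=-351, and get 1738-02-21.
Calling dial yhop passing n=10: 1748-02-21.
I run dial roll passing n=-140, — result: 1747-10-04.
I try dial weekday(), and get Wednesday.
Calling dial yhop passing n=1, → 1748-10-04.
I invoke dial roll passing n=-124, which returns 1748-06-02.
I call dial spanto passing d=1748-07-26, — result: 54.
Calling dial anchor passing d=2232-10-13, → 2232-10-13.
I call dial closeout(), — result: 2232-10-31.
I invoke dial roll passing n=-267, → 2232-02-07.
Then dial anchor passing d=2050-09-24, → 2050-09-24.
I run dial weekday, and get Saturday.


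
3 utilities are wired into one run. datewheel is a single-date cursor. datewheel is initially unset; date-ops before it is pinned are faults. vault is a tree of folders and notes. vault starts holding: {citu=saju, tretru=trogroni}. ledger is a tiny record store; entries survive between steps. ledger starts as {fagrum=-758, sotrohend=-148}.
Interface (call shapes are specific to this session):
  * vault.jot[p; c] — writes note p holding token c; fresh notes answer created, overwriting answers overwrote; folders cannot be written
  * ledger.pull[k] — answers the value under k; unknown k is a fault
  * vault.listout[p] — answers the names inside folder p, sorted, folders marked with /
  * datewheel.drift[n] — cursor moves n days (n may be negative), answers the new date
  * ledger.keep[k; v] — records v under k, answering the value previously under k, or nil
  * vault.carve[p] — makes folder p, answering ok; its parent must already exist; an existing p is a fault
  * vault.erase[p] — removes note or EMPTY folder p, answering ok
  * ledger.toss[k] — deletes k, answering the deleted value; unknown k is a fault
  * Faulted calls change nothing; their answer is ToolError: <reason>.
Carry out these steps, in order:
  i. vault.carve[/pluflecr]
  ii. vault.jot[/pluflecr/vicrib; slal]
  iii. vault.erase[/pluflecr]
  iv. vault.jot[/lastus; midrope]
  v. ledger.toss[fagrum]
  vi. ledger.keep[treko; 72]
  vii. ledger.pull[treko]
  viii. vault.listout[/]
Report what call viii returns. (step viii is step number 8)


Answer: [citu, lastus, pluflecr/, tretru]

Derivation:
// 1. vault.carve(p: /pluflecr) => ok
// 2. vault.jot(p: /pluflecr/vicrib, c: slal) => created
// 3. vault.erase(p: /pluflecr) => ToolError: not empty
// 4. vault.jot(p: /lastus, c: midrope) => created
// 5. ledger.toss(k: fagrum) => -758
// 6. ledger.keep(k: treko, v: 72) => nil
// 7. ledger.pull(k: treko) => 72
// 8. vault.listout(p: /) => [citu, lastus, pluflecr/, tretru]


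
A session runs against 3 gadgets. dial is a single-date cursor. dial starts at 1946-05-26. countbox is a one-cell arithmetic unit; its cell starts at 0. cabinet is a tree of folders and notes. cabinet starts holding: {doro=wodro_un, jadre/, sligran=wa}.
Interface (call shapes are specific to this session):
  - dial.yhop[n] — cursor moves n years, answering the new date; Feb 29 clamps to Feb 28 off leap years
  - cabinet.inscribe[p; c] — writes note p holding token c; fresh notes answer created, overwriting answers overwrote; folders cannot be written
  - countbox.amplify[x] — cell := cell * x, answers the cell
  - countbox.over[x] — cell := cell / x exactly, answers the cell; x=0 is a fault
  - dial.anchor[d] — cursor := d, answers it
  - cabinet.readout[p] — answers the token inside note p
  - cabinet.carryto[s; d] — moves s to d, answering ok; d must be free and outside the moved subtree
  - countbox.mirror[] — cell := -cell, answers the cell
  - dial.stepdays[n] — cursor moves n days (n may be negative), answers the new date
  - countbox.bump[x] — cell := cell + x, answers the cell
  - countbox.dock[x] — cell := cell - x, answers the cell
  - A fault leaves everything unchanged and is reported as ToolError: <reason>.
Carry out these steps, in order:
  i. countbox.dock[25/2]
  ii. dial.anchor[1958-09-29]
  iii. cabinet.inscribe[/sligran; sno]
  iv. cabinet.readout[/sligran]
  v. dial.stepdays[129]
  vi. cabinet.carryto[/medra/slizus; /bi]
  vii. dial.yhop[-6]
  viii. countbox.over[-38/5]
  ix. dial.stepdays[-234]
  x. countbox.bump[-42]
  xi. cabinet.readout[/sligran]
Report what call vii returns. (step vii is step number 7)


CALL countbox.dock[x: 25/2]
RET  -25/2
CALL dial.anchor[d: 1958-09-29]
RET  1958-09-29
CALL cabinet.inscribe[p: /sligran; c: sno]
RET  overwrote
CALL cabinet.readout[p: /sligran]
RET  sno
CALL dial.stepdays[n: 129]
RET  1959-02-05
CALL cabinet.carryto[s: /medra/slizus; d: /bi]
RET  ToolError: not found
CALL dial.yhop[n: -6]
RET  1953-02-05
CALL countbox.over[x: -38/5]
RET  125/76
CALL dial.stepdays[n: -234]
RET  1952-06-16
CALL countbox.bump[x: -42]
RET  -3067/76
CALL cabinet.readout[p: /sligran]
RET  sno

Answer: 1953-02-05


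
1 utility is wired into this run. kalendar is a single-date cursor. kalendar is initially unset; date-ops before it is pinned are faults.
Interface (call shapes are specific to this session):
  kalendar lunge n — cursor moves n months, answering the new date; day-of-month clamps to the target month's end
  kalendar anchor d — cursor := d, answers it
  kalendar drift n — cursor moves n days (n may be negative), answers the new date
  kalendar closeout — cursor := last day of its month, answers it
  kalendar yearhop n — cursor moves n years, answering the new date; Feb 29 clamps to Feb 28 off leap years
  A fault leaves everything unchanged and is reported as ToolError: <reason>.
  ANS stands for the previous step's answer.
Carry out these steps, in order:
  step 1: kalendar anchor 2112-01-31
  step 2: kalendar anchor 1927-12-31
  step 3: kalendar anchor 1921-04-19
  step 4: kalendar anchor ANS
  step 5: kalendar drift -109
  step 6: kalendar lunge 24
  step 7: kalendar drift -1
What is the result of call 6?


Answer: 1922-12-31

Derivation:
[in] kalendar anchor d: 2112-01-31
  2112-01-31
[in] kalendar anchor d: 1927-12-31
  1927-12-31
[in] kalendar anchor d: 1921-04-19
  1921-04-19
[in] kalendar anchor d: ANS
  1921-04-19
[in] kalendar drift n: -109
  1920-12-31
[in] kalendar lunge n: 24
  1922-12-31
[in] kalendar drift n: -1
  1922-12-30


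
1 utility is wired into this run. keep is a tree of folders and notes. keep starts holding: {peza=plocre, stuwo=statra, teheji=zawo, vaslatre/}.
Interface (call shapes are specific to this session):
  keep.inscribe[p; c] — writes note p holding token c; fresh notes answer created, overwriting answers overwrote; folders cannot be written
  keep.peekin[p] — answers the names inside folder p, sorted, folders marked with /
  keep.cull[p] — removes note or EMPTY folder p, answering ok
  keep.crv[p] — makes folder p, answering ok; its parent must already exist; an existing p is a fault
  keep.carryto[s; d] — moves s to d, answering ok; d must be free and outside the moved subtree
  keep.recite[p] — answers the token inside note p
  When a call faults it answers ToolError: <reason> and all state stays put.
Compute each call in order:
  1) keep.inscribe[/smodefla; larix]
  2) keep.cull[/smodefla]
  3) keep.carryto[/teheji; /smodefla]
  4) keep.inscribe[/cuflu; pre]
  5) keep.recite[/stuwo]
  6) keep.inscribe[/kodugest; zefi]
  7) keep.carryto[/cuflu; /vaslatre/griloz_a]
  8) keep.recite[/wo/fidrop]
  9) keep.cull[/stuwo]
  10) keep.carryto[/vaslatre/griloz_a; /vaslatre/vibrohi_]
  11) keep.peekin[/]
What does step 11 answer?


Answer: [kodugest, peza, smodefla, vaslatre/]

Derivation:
I try inscribe(/smodefla, larix), yielding created.
I invoke cull(/smodefla), and get ok.
Invoking carryto(/teheji, /smodefla), and observe ok.
I invoke inscribe(/cuflu, pre), yielding created.
Next I call recite(/stuwo), giving statra.
I use inscribe(/kodugest, zefi): created.
Next I call carryto(/cuflu, /vaslatre/griloz_a), — result: ok.
I run recite(/wo/fidrop), and observe ToolError: not found.
Invoking cull(/stuwo), giving ok.
Then carryto(/vaslatre/griloz_a, /vaslatre/vibrohi_), and observe ok.
I run peekin(/), giving [kodugest, peza, smodefla, vaslatre/].


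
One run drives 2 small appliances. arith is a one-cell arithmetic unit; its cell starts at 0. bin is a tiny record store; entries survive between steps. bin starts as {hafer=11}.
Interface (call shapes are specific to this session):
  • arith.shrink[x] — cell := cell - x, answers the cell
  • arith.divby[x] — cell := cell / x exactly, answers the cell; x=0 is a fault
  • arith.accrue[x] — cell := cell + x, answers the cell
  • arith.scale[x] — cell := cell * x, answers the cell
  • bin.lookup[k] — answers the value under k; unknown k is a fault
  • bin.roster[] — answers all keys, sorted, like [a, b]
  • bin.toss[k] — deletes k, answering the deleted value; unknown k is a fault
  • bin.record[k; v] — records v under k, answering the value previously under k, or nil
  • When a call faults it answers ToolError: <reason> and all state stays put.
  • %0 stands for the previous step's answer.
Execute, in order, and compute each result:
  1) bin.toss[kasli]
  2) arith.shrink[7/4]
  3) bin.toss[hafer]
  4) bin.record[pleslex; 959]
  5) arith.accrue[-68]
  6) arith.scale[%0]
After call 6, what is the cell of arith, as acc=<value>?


Act: toss[k: kasli]
Obs: ToolError: no such key kasli
Act: shrink[x: 7/4]
Obs: -7/4
Act: toss[k: hafer]
Obs: 11
Act: record[k: pleslex; v: 959]
Obs: nil
Act: accrue[x: -68]
Obs: -279/4
Act: scale[x: %0]
Obs: 77841/16

Answer: acc=77841/16


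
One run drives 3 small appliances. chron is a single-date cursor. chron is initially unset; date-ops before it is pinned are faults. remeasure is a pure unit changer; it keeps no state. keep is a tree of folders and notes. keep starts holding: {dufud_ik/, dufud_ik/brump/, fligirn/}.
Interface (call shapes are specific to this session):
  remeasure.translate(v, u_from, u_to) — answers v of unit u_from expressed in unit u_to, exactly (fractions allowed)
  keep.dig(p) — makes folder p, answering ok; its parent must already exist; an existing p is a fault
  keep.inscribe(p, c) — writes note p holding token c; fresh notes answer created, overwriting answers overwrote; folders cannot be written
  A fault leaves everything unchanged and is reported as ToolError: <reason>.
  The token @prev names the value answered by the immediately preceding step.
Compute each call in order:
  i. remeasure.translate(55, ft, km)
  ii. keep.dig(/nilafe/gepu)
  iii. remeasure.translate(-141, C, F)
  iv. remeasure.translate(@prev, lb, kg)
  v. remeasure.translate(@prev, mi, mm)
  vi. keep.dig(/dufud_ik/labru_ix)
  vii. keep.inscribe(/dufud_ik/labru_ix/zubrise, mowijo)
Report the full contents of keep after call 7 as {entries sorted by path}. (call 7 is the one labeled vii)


·→ remeasure.translate(v='55', u_from='ft', u_to='km')
·← 4191/250000
·→ keep.dig(p='/nilafe/gepu')
·← ToolError: no parent
·→ remeasure.translate(v='-141', u_from='C', u_to='F')
·← -1109/5
·→ remeasure.translate(v='@prev', u_from='lb', u_to='kg')
·← -50303393833/500000000
·→ remeasure.translate(v='@prev', u_from='mi', u_to='mm')
·← -632464570662309/3906250
·→ keep.dig(p='/dufud_ik/labru_ix')
·← ok
·→ keep.inscribe(p='/dufud_ik/labru_ix/zubrise', c='mowijo')
·← created

Answer: {dufud_ik/, dufud_ik/brump/, dufud_ik/labru_ix/, dufud_ik/labru_ix/zubrise=mowijo, fligirn/}


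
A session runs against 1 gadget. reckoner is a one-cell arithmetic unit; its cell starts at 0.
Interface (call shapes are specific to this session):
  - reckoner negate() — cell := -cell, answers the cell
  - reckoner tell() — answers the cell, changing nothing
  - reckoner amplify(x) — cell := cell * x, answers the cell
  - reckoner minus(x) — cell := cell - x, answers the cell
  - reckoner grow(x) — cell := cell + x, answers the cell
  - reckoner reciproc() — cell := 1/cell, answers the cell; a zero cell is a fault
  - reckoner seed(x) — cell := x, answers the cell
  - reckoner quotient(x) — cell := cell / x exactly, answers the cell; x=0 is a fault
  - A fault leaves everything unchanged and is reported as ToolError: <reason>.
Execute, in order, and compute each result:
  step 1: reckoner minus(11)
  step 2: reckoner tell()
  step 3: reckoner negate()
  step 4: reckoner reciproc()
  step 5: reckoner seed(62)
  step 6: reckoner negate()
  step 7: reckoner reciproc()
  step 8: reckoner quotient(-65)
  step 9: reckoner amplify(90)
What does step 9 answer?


Answer: 9/403

Derivation:
Now I run reckoner minus using x='11', → -11.
I invoke reckoner tell, and get -11.
Invoking reckoner negate, yielding 11.
Invoking reckoner reciproc, yielding 1/11.
Calling reckoner seed using x='62', and get 62.
I invoke reckoner negate, → -62.
Now I run reckoner reciproc(), → -1/62.
I run reckoner quotient using x='-65', yielding 1/4030.
Using reckoner amplify using x='90', yielding 9/403.


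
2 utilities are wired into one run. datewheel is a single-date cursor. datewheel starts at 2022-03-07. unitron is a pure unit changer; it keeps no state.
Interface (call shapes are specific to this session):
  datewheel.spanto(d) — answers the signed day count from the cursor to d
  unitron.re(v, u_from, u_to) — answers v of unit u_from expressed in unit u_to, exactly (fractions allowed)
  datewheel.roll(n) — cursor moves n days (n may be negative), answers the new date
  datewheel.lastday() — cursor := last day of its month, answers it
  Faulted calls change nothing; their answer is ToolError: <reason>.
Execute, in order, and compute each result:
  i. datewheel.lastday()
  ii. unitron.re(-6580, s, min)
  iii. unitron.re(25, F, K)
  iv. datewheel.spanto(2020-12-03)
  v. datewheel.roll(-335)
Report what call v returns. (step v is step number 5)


Answer: 2021-04-30

Derivation:
Invoking lastday, and get 2022-03-31.
I call re(v=-6580, u_from=s, u_to=min), yielding -329/3.
I invoke re(v=25, u_from=F, u_to=K): 48467/180.
Now I run spanto(d=2020-12-03): -483.
I try roll(n=-335), giving 2021-04-30.


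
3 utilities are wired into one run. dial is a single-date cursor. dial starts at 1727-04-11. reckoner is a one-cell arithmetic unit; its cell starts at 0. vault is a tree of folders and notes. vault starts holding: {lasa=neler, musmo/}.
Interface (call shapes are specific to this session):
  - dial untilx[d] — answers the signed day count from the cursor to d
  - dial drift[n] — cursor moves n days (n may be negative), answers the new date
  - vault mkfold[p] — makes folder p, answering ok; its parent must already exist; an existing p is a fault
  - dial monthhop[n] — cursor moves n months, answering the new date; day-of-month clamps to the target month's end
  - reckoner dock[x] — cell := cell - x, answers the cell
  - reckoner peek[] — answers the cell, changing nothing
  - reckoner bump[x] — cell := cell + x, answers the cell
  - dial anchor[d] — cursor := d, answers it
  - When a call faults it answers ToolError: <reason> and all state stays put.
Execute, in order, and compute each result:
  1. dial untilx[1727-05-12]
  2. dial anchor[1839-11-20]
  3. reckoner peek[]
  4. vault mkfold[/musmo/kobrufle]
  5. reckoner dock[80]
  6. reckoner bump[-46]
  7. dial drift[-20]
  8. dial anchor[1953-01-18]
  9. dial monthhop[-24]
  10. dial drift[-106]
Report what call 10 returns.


// dial untilx(d: 1727-05-12) ~> 31
// dial anchor(d: 1839-11-20) ~> 1839-11-20
// reckoner peek() ~> 0
// vault mkfold(p: /musmo/kobrufle) ~> ok
// reckoner dock(x: 80) ~> -80
// reckoner bump(x: -46) ~> -126
// dial drift(n: -20) ~> 1839-10-31
// dial anchor(d: 1953-01-18) ~> 1953-01-18
// dial monthhop(n: -24) ~> 1951-01-18
// dial drift(n: -106) ~> 1950-10-04

Answer: 1950-10-04


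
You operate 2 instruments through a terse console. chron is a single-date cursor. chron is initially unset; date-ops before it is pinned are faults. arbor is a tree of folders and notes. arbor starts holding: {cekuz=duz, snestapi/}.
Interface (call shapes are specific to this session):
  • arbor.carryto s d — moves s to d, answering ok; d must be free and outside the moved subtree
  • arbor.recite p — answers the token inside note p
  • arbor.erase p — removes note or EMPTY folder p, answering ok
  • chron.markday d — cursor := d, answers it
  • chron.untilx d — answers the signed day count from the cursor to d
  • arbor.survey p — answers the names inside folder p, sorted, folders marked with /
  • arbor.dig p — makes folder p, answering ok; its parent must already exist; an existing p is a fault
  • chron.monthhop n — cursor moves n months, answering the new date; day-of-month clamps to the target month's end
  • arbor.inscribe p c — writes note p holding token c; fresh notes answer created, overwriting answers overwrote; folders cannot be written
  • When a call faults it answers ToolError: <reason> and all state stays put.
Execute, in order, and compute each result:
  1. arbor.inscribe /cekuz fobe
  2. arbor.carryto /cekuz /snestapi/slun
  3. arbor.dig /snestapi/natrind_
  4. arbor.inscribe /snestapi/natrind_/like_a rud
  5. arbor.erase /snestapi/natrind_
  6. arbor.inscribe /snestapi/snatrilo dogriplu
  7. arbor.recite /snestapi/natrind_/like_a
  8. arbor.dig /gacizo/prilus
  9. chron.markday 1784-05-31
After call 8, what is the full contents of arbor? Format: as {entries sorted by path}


Do: inscribe[p=/cekuz; c=fobe]
See: overwrote
Do: carryto[s=/cekuz; d=/snestapi/slun]
See: ok
Do: dig[p=/snestapi/natrind_]
See: ok
Do: inscribe[p=/snestapi/natrind_/like_a; c=rud]
See: created
Do: erase[p=/snestapi/natrind_]
See: ToolError: not empty
Do: inscribe[p=/snestapi/snatrilo; c=dogriplu]
See: created
Do: recite[p=/snestapi/natrind_/like_a]
See: rud
Do: dig[p=/gacizo/prilus]
See: ToolError: no parent
Do: markday[d=1784-05-31]
See: 1784-05-31

Answer: {snestapi/, snestapi/natrind_/, snestapi/natrind_/like_a=rud, snestapi/slun=fobe, snestapi/snatrilo=dogriplu}


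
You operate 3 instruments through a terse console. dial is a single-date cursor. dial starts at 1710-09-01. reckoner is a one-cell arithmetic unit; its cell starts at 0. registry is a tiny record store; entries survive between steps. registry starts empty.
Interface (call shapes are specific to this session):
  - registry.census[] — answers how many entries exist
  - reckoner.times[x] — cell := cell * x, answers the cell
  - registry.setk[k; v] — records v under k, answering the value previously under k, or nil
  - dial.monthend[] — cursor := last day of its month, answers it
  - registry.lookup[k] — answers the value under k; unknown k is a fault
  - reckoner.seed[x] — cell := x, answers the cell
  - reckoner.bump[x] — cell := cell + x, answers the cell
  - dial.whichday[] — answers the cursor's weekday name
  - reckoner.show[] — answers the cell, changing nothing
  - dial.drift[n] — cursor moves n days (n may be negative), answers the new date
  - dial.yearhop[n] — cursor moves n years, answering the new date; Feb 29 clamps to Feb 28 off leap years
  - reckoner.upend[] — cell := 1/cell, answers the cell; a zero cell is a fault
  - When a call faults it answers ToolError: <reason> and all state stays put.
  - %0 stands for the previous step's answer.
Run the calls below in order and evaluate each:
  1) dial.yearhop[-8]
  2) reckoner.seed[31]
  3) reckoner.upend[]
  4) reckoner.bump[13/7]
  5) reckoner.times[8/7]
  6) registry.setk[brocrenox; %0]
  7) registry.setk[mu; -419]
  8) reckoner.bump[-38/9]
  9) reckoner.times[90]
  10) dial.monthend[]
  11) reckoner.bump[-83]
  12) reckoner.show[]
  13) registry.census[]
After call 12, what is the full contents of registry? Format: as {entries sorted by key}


Answer: {brocrenox=3280/1519, mu=-419}

Derivation:
// 1. yearhop(n→-8) : 1702-09-01
// 2. seed(x→31) : 31
// 3. upend() : 1/31
// 4. bump(x→13/7) : 410/217
// 5. times(x→8/7) : 3280/1519
// 6. setk(k→brocrenox, v→%0) : nil
// 7. setk(k→mu, v→-419) : nil
// 8. bump(x→-38/9) : -28202/13671
// 9. times(x→90) : -282020/1519
// 10. monthend() : 1702-09-30
// 11. bump(x→-83) : -408097/1519
// 12. show() : -408097/1519
// 13. census() : 2
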